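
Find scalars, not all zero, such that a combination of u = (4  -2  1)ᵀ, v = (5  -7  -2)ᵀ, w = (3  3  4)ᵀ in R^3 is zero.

2u - v - w = 0

Solve the homogeneous system with u, v, w as columns by row-reducing the coefficient matrix.
The free variable yields coefficients (2, -1, -1) (any nonzero multiple also works).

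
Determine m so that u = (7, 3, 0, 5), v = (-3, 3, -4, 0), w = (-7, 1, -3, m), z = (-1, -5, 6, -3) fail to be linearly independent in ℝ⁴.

Place the vectors as rows of a 4×4 matrix; dependence ⇔ determinant zero.
Cofactor expansion gives det = -52*m - 156.
Solving -52*m - 156 = 0 yields m = -3.

m = -3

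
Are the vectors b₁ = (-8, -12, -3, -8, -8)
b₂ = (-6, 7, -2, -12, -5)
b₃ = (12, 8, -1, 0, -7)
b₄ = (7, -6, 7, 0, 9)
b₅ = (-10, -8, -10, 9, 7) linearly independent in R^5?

Place the vectors as rows of a 5×5 matrix and reduce to echelon form.
The reduction yields 5 nonzero rows, so the rank is 5.
Since rank = 5 (the number of vectors), the set is linearly independent.

linearly independent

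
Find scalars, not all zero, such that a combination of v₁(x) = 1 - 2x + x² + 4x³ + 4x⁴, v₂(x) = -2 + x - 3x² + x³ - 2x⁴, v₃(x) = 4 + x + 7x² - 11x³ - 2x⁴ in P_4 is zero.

Take coordinates with respect to {1, x, …, x⁴}.
Solve the homogeneous system with v₁, v₂, v₃ as columns by row-reducing the coefficient matrix.
The free variable yields coefficients (2, 3, 1) (any nonzero multiple also works).

2v₁ + 3v₂ + v₃ = 0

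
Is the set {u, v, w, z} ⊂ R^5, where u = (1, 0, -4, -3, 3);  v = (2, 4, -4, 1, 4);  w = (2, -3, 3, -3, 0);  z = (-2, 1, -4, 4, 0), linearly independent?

linearly independent

Row-reduce the matrix whose columns are u, v, w, z.
The reduction yields 4 nonzero rows, so the rank is 4.
Since rank = 4 (the number of vectors), the set is linearly independent.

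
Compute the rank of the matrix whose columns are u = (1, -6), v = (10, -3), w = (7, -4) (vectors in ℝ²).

Form the matrix with u, v, w as columns and reduce.
There are 2 pivot columns, so rank = 2.
(With 3 elements in a 2-dimensional space the rank is at most 2.)

rank 2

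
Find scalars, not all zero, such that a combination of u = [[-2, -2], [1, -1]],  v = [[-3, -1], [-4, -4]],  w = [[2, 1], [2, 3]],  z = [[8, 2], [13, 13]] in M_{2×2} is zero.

u - 2v + 2w - z = 0

Write each element as a vector in ℝ⁴ using {E₁₁, E₁₂, E₂₁, E₂₂}.
Set up α₁u + … + α₄z = 0 and solve the homogeneous system.
A generator of the null space is (1, -2, 2, -1).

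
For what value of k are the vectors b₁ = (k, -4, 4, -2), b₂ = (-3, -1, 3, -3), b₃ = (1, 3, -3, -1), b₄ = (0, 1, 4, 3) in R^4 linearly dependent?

k = -22/7

Place the vectors as rows of a 4×4 matrix; dependence ⇔ determinant zero.
Cofactor expansion gives det = -70*k - 220.
Setting this to zero gives k = -22/7.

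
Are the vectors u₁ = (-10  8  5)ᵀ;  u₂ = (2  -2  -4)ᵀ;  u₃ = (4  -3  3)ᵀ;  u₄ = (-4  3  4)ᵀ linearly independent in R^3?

There are 4 vectors in a 3-dimensional space, so they cannot be linearly independent.

linearly dependent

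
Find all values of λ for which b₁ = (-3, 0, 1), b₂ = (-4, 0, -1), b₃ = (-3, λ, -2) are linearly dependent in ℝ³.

λ = 0

Place the vectors as rows of a 3×3 matrix; dependence ⇔ determinant zero.
The determinant works out to -7*λ.
This vanishes exactly when λ = 0.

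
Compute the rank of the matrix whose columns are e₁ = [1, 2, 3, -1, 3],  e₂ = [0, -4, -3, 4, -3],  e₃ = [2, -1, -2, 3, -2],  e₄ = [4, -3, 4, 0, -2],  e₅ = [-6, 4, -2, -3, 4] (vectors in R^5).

Apply Gaussian elimination to the matrix whose rows are e₁, e₂, e₃, e₄, e₅.
Exactly 4 pivots survive; hence the rank is 4.

rank 4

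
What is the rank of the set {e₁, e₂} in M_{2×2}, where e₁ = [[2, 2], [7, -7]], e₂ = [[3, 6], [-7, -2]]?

Use coordinates relative to {E₁₁, E₁₂, E₂₁, E₂₂}.
Put the 4×2 matrix [e₁|e₂] into echelon form.
The echelon form has 2 nonzero rows, so the rank is 2.

rank 2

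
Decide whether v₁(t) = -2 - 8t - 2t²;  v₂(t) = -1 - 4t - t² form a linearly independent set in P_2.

Take coordinates with respect to the standard basis {1, t, t²}.
Row-reduce the matrix whose columns are v₁, v₂.
The reduction yields 1 nonzero row, so the rank is 1.
Since rank 1 < 2, the set is linearly dependent.

linearly dependent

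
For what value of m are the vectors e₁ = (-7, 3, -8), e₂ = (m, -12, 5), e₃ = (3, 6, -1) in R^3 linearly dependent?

m = -13/5

Dependence holds iff the 3×3 matrix [e₁ e₂ e₃] is singular.
Cofactor expansion gives det = -45*m - 117.
This vanishes exactly when m = -13/5.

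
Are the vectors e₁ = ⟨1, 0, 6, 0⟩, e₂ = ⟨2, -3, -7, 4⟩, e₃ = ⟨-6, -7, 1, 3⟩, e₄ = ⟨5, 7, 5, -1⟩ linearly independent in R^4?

linearly independent

Form the 4×4 matrix with these as columns; its determinant is -716.
A nonzero determinant means the columns are linearly independent.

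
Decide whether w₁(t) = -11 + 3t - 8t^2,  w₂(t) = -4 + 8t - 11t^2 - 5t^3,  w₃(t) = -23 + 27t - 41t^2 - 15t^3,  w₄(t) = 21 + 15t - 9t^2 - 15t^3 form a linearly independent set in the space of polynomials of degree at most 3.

linearly dependent

Write each element as a coordinate vector in ℝ⁴ using {1, t, …, t^3}.
Form the 4×4 matrix with these as columns; its determinant is 0.
A zero determinant means the columns are linearly dependent.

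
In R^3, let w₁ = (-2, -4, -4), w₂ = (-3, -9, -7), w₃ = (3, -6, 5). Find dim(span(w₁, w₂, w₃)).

dim = 3

Row-reduce the 3×3 matrix with these as rows.
There are 3 pivot columns, so rank = 3.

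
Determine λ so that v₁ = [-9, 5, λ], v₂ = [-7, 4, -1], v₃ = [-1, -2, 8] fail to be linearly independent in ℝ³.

Place the vectors as rows of a 3×3 matrix; dependence ⇔ determinant zero.
Expanding, det = 18*λ + 15.
Solving 18*λ + 15 = 0 yields λ = -5/6.

λ = -5/6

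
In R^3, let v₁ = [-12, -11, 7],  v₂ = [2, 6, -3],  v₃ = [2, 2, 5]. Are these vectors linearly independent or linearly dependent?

linearly independent

Form the 3×3 matrix with these as columns; its determinant is -312.
A nonzero determinant means the columns are linearly independent.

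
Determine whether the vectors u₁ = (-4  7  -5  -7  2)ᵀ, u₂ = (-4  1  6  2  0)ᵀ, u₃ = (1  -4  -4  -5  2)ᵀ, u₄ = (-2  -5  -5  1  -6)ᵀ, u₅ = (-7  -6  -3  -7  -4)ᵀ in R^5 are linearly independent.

Form the 5×5 matrix with these as columns; its determinant is 9660.
A nonzero determinant means the columns are linearly independent.

linearly independent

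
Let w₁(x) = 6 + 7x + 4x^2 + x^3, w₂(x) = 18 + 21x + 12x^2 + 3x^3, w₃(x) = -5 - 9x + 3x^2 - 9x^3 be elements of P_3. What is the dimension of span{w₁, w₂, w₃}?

Represent each element by its coordinate vector in ℝ⁴.
Form the matrix with w₁, w₂, w₃ as columns and reduce.
There are 2 pivot columns, so rank = 2.

dim = 2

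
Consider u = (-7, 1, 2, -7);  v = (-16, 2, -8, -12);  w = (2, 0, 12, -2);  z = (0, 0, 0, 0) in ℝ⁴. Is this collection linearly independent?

linearly dependent

One of the vectors is the zero vector, so the set is linearly dependent.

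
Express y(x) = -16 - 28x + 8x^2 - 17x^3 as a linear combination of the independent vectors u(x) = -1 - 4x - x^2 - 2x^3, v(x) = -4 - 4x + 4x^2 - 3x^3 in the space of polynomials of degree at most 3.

Take coordinate vectors relative to {1, x, …, x^3}.
Write y = c₁u + c₂v and equate components.
Back-substitution yields (c₁, c₂) = (4, 3).

y = 4u + 3v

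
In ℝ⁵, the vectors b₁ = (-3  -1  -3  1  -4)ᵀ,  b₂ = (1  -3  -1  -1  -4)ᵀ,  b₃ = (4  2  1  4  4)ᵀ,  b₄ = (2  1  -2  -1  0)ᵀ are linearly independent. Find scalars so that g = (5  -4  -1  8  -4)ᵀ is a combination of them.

g = b₁ + 2b₂ + 2b₃ - b₄

Since b₁, b₂, b₃, b₄ are independent, the coefficients expressing g are uniquely determined by a linear system.
Row-reducing the augmented matrix gives the unique coefficients (a₁, …, a₄) = (1, 2, 2, -1).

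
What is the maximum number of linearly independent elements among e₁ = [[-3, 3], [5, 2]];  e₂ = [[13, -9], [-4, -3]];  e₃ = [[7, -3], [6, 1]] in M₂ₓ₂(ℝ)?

Represent each element by its coordinate vector in ℝ⁴.
Put the 4×3 matrix [e₁|e₂|e₃] into echelon form.
Exactly 2 pivots survive; hence the rank is 2.

2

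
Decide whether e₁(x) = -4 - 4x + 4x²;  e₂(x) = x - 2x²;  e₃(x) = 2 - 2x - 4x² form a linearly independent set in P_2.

Write each element as a coordinate vector in ℝ³ using {1, x, x²}.
The matrix [e₁|e₂|e₃] has determinant 40.
A nonzero determinant means the columns are linearly independent.

linearly independent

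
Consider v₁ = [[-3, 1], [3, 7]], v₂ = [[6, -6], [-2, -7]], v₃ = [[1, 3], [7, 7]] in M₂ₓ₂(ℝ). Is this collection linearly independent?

linearly independent

Take coordinates with respect to the standard basis {E₁₁, E₁₂, E₂₁, E₂₂}.
Place the vectors as rows of a 3×4 matrix and reduce to echelon form.
The reduction yields 3 nonzero rows, so the rank is 3.
Since rank = 3 (the number of vectors), the set is linearly independent.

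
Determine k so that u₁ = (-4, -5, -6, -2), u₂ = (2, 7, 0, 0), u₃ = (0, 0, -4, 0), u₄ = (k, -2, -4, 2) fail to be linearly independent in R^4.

Place the vectors as rows of a 4×4 matrix; dependence ⇔ determinant zero.
Cofactor expansion gives det = 112 - 56*k.
Solving 112 - 56*k = 0 yields k = 2.

k = 2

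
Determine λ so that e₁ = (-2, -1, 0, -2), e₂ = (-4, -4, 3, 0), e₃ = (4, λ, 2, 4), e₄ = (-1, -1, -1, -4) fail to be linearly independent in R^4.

Dependence holds iff the 4×4 matrix [e₁ e₂ e₃ e₄] is singular.
Expanding, det = -10*λ - 12.
Solving -10*λ - 12 = 0 yields λ = -6/5.

λ = -6/5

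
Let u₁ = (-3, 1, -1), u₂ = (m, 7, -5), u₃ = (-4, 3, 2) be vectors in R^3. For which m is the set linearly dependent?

m = -19

The set is linearly dependent precisely when det[u₁; u₂; u₃] = 0.
Expanding, det = -5*m - 95.
Setting this to zero gives m = -19.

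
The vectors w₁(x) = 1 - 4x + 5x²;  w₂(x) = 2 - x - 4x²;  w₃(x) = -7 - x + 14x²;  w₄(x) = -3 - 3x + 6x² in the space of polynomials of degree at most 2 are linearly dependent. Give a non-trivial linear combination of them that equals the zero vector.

Pass to coordinate vectors relative to the basis {1, x, x²}.
Write the vectors as columns of a matrix and find a nonzero vector in its null space.
The free variable yields coefficients (0, 2, 1, -1) (any nonzero multiple also works).

2w₂ + w₃ - w₄ = 0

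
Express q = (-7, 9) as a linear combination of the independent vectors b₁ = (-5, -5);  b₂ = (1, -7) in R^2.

q = b₁ - 2b₂

Since b₁, b₂ are independent, the coefficients expressing q are uniquely determined by a linear system.
Row-reducing the augmented matrix gives the unique coefficients (a₁, a₂) = (1, -2).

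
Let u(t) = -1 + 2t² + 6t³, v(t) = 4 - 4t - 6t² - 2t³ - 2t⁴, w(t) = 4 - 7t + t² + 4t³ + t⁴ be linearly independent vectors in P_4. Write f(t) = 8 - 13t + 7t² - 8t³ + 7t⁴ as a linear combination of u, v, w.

f = -4u - 2v + 3w

Take coordinate vectors relative to {1, t, …, t⁴}.
Since u, v, w are independent, the coefficients expressing f are uniquely determined by a linear system.
The system has the unique solution (a₁, a₂, a₃) = (-4, -2, 3).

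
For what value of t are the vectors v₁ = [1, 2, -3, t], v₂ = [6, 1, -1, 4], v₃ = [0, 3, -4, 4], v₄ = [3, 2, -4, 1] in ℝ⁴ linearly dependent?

t = 7/3

Dependence holds iff the 4×4 matrix [v₁ v₂ v₃ v₄] is singular.
Cofactor expansion gives det = 27*t - 63.
Setting this to zero gives t = 7/3.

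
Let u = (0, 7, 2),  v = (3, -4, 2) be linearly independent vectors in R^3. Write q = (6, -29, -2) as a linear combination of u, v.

Solve the system with u, v as columns and q as the right-hand side.
Back-substitution yields (c₁, c₂) = (-3, 2).

q = -3u + 2v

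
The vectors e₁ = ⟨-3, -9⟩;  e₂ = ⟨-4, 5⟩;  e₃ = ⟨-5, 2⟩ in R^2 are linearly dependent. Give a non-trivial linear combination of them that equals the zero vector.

e₁ + 3e₂ - 3e₃ = 0

Set up α₁e₁ + … + α₃e₃ = 0 and solve the homogeneous system.
One solution (up to scaling) is (1, 3, -3).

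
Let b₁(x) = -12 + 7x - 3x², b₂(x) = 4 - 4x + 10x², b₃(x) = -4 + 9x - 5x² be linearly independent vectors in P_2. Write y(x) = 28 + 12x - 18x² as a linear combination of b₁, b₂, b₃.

y = -4b₁ - b₂ + 4b₃

Identify each element with its coordinate vector in ℝ³ via {1, x, x²}.
Solve the system with b₁, b₂, b₃ as columns and y as the right-hand side.
The system has the unique solution (c₁, c₂, c₃) = (-4, -1, 4).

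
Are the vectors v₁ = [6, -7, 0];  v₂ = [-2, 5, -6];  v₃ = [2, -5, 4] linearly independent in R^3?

linearly independent

The matrix [v₁|v₂|v₃] has determinant -32.
A nonzero determinant means the columns are linearly independent.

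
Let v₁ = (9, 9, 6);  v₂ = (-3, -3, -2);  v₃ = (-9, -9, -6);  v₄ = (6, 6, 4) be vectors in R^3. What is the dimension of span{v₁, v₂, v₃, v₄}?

dim = 1

Row-reduce the 4×3 matrix with these as rows.
Reduction leaves 1 leading entry, giving rank 1.
(With 4 elements in a 3-dimensional space the rank is at most 3.)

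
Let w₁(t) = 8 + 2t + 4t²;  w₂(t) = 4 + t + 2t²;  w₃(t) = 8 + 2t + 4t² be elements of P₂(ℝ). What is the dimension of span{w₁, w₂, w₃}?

Pass to coordinate vectors with respect to the basis {1, t, t²}.
Put the 3×3 matrix [w₁|w₂|w₃] into echelon form.
Exactly 1 pivot survives; hence the rank is 1.

dim = 1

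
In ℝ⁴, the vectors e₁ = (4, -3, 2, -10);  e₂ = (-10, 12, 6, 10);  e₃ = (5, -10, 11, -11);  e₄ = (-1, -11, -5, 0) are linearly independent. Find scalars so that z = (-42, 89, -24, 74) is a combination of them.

Set up the augmented matrix [e₁ | e₂ | e₃ | e₄ | z] and row-reduce.
Row-reducing the augmented matrix gives the unique coefficients (a₁, …, a₄) = (-1, 2, -4, -2).

z = -e₁ + 2e₂ - 4e₃ - 2e₄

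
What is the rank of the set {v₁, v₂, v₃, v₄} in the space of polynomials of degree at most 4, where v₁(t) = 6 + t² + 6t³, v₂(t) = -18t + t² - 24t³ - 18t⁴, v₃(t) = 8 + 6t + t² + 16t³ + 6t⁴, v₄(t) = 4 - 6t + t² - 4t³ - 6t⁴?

Use coordinates relative to {1, t, …, t⁴}.
Apply Gaussian elimination to the matrix whose rows are v₁, v₂, v₃, v₄.
Reduction leaves 2 leading entries, giving rank 2.

rank 2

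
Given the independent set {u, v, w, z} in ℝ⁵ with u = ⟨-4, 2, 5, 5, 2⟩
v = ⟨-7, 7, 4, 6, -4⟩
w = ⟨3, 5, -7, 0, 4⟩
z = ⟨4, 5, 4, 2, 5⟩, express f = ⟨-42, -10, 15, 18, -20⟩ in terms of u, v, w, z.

Since u, v, w, z are independent, the coefficients expressing f are uniquely determined by a linear system.
Back-substitution yields (α₁, …, α₄) = (4, 1, -1, -4).

f = 4u + v - w - 4z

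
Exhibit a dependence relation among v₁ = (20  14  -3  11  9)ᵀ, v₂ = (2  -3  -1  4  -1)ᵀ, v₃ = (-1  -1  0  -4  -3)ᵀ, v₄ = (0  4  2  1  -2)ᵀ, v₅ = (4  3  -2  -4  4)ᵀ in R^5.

v₁ - 3v₂ + 2v₃ - 3v₄ - 3v₅ = 0

Solve the homogeneous system with v₁, v₂, v₃, v₄, v₅ as columns by row-reducing the coefficient matrix.
One solution (up to scaling) is (1, -3, 2, -3, -3).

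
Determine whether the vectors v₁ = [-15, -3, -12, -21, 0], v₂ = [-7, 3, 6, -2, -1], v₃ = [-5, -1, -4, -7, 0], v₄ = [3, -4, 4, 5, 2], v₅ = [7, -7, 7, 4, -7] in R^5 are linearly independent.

One vector is a scalar multiple of another, so the set is dependent.

linearly dependent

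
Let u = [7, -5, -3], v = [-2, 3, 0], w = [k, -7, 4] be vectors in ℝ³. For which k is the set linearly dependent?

The vectors are dependent exactly when the determinant of the matrix with rows u, v, w vanishes.
The determinant works out to 9*k + 2.
Solving 9*k + 2 = 0 yields k = -2/9.

k = -2/9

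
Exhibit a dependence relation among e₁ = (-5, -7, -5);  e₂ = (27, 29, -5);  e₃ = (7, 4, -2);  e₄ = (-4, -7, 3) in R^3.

e₁ + e₂ - 2e₃ + 2e₄ = 0

Solve the homogeneous system with e₁, e₂, e₃, e₄ as columns by row-reducing the coefficient matrix.
The free variable yields coefficients (1, 1, -2, 2) (any nonzero multiple also works).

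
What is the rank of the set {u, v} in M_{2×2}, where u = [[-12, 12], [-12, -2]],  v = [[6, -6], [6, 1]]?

Represent each element by its coordinate vector in ℝ⁴.
Form the matrix with u, v as columns and reduce.
There is 1 pivot column, so rank = 1.

rank 1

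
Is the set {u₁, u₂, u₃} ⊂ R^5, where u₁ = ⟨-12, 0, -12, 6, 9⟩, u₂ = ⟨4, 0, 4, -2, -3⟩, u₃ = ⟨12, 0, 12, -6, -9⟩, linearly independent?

linearly dependent

Row-reduce the matrix whose columns are u₁, u₂, u₃.
The reduction yields 1 nonzero row, so the rank is 1.
Since rank 1 < 3, the set is linearly dependent.
Indeed u₁ + 3u₂ = 0.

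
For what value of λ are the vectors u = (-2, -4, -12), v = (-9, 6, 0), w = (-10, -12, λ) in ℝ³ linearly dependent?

Place the vectors as rows of a 3×3 matrix; dependence ⇔ determinant zero.
Expanding, det = -48*λ - 2016.
Setting this to zero gives λ = -42.

λ = -42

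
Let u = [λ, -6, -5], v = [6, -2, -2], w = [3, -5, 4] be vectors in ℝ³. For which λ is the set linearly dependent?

Place the vectors as rows of a 3×3 matrix; dependence ⇔ determinant zero.
Cofactor expansion gives det = 300 - 18*λ.
Setting this to zero gives λ = 50/3.

λ = 50/3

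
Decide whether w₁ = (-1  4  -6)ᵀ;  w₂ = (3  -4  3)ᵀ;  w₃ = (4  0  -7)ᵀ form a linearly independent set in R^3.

linearly independent

Place the vectors as rows of a 3×3 matrix and reduce to echelon form.
The reduction yields 3 nonzero rows, so the rank is 3.
Since rank = 3 (the number of vectors), the set is linearly independent.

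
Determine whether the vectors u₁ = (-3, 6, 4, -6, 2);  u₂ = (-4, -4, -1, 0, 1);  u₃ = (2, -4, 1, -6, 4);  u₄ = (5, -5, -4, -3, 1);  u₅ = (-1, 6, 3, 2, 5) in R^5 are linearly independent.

linearly independent

The matrix [u₁|u₂|u₃|u₄|u₅] has determinant -8192.
A nonzero determinant means the columns are linearly independent.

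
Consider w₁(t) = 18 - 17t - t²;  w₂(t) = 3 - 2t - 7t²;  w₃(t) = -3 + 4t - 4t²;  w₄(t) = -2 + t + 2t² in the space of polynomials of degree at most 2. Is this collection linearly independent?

linearly dependent

Write each element as a coordinate vector in ℝ³ using {1, t, t²}.
There are 4 vectors in a 3-dimensional space, so they cannot be linearly independent.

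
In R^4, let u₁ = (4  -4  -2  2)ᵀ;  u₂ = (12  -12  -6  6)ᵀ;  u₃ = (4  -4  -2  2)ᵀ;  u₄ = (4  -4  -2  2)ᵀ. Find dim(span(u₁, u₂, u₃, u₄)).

1

Put the 4×4 matrix [u₁|u₂|u₃|u₄] into echelon form.
Exactly 1 pivot survives; hence the rank is 1.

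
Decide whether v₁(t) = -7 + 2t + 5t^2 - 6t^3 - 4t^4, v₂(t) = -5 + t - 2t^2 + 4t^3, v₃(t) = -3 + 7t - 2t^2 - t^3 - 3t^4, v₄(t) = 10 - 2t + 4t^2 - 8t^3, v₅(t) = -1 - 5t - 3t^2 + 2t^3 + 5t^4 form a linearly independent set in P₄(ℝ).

Write each element as a coordinate vector in ℝ⁵ using {1, t, …, t^4}.
One vector is a scalar multiple of another, so the set is dependent.

linearly dependent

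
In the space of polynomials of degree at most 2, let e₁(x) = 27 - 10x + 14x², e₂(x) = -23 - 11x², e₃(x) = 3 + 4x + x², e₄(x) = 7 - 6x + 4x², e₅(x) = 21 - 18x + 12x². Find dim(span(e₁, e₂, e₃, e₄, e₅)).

Represent each element by its coordinate vector in ℝ³.
Form the matrix with e₁, e₂, e₃, e₄, e₅ as columns and reduce.
Exactly 2 pivots survive; hence the rank is 2.
(With 5 elements in a 3-dimensional space the rank is at most 3.)

2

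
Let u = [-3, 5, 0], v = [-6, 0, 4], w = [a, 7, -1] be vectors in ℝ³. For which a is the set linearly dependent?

a = -27/10

The set is linearly dependent precisely when det[u; v; w] = 0.
Expanding, det = 20*a + 54.
Setting this to zero gives a = -27/10.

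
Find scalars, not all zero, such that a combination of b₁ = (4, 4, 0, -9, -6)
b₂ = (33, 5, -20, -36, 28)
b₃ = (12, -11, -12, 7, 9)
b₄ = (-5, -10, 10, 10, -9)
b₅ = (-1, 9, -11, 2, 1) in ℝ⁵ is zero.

b₁ - b₂ + b₃ - 3b₄ - 2b₅ = 0

Write the vectors as columns of a matrix and find a nonzero vector in its null space.
One solution (up to scaling) is (1, -1, 1, -3, -2).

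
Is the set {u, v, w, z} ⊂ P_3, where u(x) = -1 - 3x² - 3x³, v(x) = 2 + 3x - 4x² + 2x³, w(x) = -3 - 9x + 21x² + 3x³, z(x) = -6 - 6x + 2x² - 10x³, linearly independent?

Take coordinates with respect to the standard basis {1, x, …, x³}.
Form the 4×4 matrix with these as columns; its determinant is 0.
A zero determinant means the columns are linearly dependent.

linearly dependent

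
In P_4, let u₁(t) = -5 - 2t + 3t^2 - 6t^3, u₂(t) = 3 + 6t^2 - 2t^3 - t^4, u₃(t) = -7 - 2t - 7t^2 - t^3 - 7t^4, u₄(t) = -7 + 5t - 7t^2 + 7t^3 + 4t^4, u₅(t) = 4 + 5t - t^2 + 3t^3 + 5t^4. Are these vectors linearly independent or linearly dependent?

Take coordinates with respect to the standard basis {1, t, …, t^4}.
Place the vectors as rows of a 5×5 matrix and reduce to echelon form.
The reduction yields 5 nonzero rows, so the rank is 5.
Since rank = 5 (the number of vectors), the set is linearly independent.

linearly independent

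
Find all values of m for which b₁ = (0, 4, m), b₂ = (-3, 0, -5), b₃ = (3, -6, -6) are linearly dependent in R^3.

m = 22/3

Place the vectors as rows of a 3×3 matrix; dependence ⇔ determinant zero.
Expanding, det = 18*m - 132.
Setting this to zero gives m = 22/3.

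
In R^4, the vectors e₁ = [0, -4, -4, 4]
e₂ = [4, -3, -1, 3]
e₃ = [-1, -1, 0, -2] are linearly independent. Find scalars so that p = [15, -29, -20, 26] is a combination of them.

Set up the augmented matrix [e₁ | e₂ | e₃ | p] and row-reduce.
Back-substitution yields (c₁, c₂, c₃) = (4, 4, 1).

p = 4e₁ + 4e₂ + e₃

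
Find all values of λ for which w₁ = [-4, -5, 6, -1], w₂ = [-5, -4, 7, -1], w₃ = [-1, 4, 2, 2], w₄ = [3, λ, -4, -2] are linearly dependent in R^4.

λ = -6

The vectors are dependent exactly when the determinant of the matrix with rows w₁, w₂, w₃, w₄ vanishes.
Cofactor expansion gives det = 5*λ + 30.
This vanishes exactly when λ = -6.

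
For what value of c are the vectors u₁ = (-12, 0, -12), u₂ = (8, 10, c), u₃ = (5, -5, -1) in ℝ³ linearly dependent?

The vectors are dependent exactly when the determinant of the matrix with rows u₁, u₂, u₃ vanishes.
Expanding, det = 1200 - 60*c.
This vanishes exactly when c = 20.

c = 20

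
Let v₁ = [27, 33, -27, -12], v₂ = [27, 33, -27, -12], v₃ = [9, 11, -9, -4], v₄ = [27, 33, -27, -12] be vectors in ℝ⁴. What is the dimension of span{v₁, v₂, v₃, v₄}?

1

Row-reduce the 4×4 matrix with these as rows.
Exactly 1 pivot survives; hence the rank is 1.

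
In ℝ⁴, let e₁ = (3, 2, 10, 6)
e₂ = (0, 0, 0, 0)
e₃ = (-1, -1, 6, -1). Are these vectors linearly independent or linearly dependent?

linearly dependent

One of the vectors is the zero vector, so the set is linearly dependent.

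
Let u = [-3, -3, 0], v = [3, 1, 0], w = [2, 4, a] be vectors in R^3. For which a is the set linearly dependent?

a = 0

Place the vectors as rows of a 3×3 matrix; dependence ⇔ determinant zero.
Cofactor expansion gives det = 6*a.
Setting this to zero gives a = 0.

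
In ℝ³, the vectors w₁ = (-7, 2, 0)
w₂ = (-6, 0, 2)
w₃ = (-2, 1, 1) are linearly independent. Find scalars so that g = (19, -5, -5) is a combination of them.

Write g = a₁w₁ + … + a₃w₃ and equate components.
The system has the unique solution (a₁, a₂, a₃) = (-1, -1, -3).

g = -w₁ - w₂ - 3w₃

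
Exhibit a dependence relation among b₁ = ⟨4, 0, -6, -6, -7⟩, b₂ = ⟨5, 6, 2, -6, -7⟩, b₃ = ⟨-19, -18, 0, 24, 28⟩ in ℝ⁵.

Set up α₁b₁ + … + α₃b₃ = 0 and solve the homogeneous system.
The free variable yields coefficients (1, 3, 1) (any nonzero multiple also works).

b₁ + 3b₂ + b₃ = 0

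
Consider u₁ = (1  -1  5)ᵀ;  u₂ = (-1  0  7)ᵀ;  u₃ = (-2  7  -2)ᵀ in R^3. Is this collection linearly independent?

linearly independent

The matrix [u₁|u₂|u₃] has determinant -68.
A nonzero determinant means the columns are linearly independent.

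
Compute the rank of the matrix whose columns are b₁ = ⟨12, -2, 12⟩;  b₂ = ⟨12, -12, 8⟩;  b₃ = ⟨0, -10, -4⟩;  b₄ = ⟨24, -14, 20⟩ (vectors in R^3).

Form the matrix with b₁, b₂, b₃, b₄ as columns and reduce.
Reduction leaves 2 leading entries, giving rank 2.
(With 4 elements in a 3-dimensional space the rank is at most 3.)

rank 2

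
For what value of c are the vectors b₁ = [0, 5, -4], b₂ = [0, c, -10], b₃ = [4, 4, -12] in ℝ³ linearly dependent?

The set is linearly dependent precisely when det[b₁; b₂; b₃] = 0.
The determinant works out to 16*c - 200.
Solving 16*c - 200 = 0 yields c = 25/2.

c = 25/2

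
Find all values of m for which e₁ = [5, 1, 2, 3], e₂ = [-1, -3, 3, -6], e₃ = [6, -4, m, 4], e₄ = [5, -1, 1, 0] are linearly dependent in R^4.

Dependence holds iff the 4×4 matrix [e₁ e₂ e₃ e₄] is singular.
Cofactor expansion gives det = -12*m - 396.
Solving -12*m - 396 = 0 yields m = -33.

m = -33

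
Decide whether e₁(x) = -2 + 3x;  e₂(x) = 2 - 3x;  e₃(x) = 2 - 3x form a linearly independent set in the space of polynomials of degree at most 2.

Take coordinates with respect to the standard basis {1, x, x²}.
Place the vectors as rows of a 3×3 matrix and reduce to echelon form.
The reduction yields 1 nonzero row, so the rank is 1.
Since rank 1 < 3, the set is linearly dependent.
Indeed e₁ + e₂ = 0.

linearly dependent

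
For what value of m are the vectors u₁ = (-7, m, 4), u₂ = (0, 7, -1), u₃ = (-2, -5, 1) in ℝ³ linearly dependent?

m = -21

Place the vectors as rows of a 3×3 matrix; dependence ⇔ determinant zero.
Cofactor expansion gives det = 2*m + 42.
This vanishes exactly when m = -21.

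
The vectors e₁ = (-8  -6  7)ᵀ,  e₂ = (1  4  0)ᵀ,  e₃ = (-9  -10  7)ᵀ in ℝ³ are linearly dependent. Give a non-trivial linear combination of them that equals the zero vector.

e₁ - e₂ - e₃ = 0

Solve the homogeneous system with e₁, e₂, e₃ as columns by row-reducing the coefficient matrix.
The free variable yields coefficients (1, -1, -1) (any nonzero multiple also works).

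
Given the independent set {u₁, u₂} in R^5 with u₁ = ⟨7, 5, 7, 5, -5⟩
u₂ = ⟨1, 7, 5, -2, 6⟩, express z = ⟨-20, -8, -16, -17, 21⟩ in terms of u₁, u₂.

z = -3u₁ + u₂

Since u₁, u₂ are independent, the coefficients expressing z are uniquely determined by a linear system.
Row-reducing the augmented matrix gives the unique coefficients (a₁, a₂) = (-3, 1).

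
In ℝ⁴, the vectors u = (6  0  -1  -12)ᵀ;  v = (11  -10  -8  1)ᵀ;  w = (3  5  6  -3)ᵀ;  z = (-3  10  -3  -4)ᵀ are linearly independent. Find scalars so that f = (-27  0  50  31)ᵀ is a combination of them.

f = -2u - 3v + 2w - 4z

Solve the system with u, v, w, z as columns and f as the right-hand side.
The system has the unique solution (α₁, …, α₄) = (-2, -3, 2, -4).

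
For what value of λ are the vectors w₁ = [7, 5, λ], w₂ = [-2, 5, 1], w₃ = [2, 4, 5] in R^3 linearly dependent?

λ = 23/2

The vectors are dependent exactly when the determinant of the matrix with rows w₁, w₂, w₃ vanishes.
Cofactor expansion gives det = 207 - 18*λ.
Setting this to zero gives λ = 23/2.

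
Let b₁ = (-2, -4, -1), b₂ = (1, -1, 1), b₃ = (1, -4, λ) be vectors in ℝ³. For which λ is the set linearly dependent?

λ = 3/2

Dependence holds iff the 3×3 matrix [b₁ b₂ b₃] is singular.
The determinant works out to 6*λ - 9.
Solving 6*λ - 9 = 0 yields λ = 3/2.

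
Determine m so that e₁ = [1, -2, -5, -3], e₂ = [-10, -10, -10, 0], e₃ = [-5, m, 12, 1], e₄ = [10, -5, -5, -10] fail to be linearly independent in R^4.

Dependence holds iff the 4×4 matrix [e₁ e₂ e₃ e₄] is singular.
Cofactor expansion gives det = -150*m - 2850.
Setting this to zero gives m = -19.

m = -19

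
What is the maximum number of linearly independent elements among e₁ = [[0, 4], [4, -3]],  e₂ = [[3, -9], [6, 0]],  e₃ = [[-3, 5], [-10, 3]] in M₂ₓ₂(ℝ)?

2

Use coordinates relative to {E₁₁, E₁₂, E₂₁, E₂₂}.
Form the matrix with e₁, e₂, e₃ as columns and reduce.
Exactly 2 pivots survive; hence the rank is 2.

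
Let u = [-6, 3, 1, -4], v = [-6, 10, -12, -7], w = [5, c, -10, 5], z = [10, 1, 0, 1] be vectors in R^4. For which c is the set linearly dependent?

The set is linearly dependent precisely when det[u; v; w; z] = 0.
Expanding, det = 472*c + 885.
This vanishes exactly when c = -15/8.

c = -15/8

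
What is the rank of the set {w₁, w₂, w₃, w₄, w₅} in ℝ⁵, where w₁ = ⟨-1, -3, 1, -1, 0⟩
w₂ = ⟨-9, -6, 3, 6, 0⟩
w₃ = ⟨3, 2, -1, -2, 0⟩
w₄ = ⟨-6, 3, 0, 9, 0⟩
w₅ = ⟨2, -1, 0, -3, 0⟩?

rank 2

Put the 5×5 matrix [w₁|w₂|w₃|w₄|w₅] into echelon form.
Reduction leaves 2 leading entries, giving rank 2.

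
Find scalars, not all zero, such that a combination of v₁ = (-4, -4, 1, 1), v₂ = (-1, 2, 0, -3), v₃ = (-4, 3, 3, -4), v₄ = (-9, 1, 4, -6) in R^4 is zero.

Row-reduce the matrix with v₁, v₂, v₃, v₄ as columns; the null space gives the coefficients.
A generator of the null space is (1, 1, 1, -1).

v₁ + v₂ + v₃ - v₄ = 0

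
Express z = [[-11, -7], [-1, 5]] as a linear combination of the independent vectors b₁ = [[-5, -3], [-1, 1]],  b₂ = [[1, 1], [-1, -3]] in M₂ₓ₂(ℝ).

z = 2b₁ - b₂

Identify each element with its coordinate vector in ℝ⁴ via {E₁₁, E₁₂, E₂₁, E₂₂}.
Solve the system with b₁, b₂ as columns and z as the right-hand side.
Row-reducing the augmented matrix gives the unique coefficients (α₁, α₂) = (2, -1).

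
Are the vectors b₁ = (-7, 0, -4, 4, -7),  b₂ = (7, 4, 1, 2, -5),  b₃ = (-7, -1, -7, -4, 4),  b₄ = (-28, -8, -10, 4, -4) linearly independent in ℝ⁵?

Place the vectors as rows of a 4×5 matrix and reduce to echelon form.
The reduction yields 3 nonzero rows, so the rank is 3.
Since rank 3 < 4, the set is linearly dependent.

linearly dependent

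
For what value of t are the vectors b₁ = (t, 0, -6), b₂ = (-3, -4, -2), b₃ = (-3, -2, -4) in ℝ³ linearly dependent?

t = -3

The set is linearly dependent precisely when det[b₁; b₂; b₃] = 0.
Expanding, det = 12*t + 36.
This vanishes exactly when t = -3.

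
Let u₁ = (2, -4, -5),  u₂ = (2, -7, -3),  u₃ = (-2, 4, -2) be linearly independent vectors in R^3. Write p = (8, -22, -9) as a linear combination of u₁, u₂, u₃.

Write p = a₁u₁ + … + a₃u₃ and equate components.
Back-substitution yields (a₁, a₂, a₃) = (1, 2, -1).

p = u₁ + 2u₂ - u₃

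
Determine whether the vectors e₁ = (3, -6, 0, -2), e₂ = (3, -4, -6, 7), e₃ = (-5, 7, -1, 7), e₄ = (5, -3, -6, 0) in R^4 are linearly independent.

Row-reduce the matrix whose columns are e₁, e₂, e₃, e₄.
The reduction yields 4 nonzero rows, so the rank is 4.
Since rank = 4 (the number of vectors), the set is linearly independent.

linearly independent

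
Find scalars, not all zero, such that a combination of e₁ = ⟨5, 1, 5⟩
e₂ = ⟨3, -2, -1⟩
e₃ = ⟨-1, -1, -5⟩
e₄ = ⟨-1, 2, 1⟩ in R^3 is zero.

e₁ - 2e₂ + e₃ - 2e₄ = 0

Write the vectors as columns of a matrix and find a nonzero vector in its null space.
A generator of the null space is (1, -2, 1, -2).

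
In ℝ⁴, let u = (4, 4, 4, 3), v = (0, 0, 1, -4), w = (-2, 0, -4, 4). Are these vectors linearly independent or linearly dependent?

Row-reduce the matrix whose columns are u, v, w.
The reduction yields 3 nonzero rows, so the rank is 3.
Since rank = 3 (the number of vectors), the set is linearly independent.

linearly independent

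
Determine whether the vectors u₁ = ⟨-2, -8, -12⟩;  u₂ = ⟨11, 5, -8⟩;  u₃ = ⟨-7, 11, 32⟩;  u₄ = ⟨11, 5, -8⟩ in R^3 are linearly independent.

There are 4 vectors in a 3-dimensional space, so they cannot be linearly independent.

linearly dependent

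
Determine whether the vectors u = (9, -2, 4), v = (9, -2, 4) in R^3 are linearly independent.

Place the vectors as rows of a 2×3 matrix and reduce to echelon form.
The reduction yields 1 nonzero row, so the rank is 1.
Since rank 1 < 2, the set is linearly dependent.
Indeed u - v = 0.

linearly dependent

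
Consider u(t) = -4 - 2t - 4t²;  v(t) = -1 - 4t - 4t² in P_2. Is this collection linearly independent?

linearly independent

Take coordinates with respect to the standard basis {1, t, t²}.
Row-reduce the matrix whose columns are u, v.
The reduction yields 2 nonzero rows, so the rank is 2.
Since rank = 2 (the number of vectors), the set is linearly independent.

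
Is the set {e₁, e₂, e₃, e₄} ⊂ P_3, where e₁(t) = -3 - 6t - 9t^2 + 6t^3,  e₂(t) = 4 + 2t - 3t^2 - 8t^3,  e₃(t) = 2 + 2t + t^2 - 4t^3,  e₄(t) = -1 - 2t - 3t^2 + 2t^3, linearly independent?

linearly dependent

Take coordinates with respect to the standard basis {1, t, …, t^3}.
Row-reduce the matrix whose columns are e₁, e₂, e₃, e₄.
The reduction yields 2 nonzero rows, so the rank is 2.
Since rank 2 < 4, the set is linearly dependent.
Indeed 2e₁ - 3e₂ + 9e₃ = 0.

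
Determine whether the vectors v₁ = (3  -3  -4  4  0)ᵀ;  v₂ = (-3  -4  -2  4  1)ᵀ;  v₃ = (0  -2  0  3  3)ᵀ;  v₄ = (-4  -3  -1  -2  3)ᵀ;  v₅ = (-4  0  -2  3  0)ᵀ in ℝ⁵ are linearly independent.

linearly independent

Row-reduce the matrix whose columns are v₁, v₂, v₃, v₄, v₅.
The reduction yields 5 nonzero rows, so the rank is 5.
Since rank = 5 (the number of vectors), the set is linearly independent.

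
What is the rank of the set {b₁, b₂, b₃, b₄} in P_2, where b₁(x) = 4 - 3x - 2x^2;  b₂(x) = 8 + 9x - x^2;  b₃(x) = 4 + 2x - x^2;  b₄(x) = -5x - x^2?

rank 2

Use coordinates relative to {1, x, x^2}.
Apply Gaussian elimination to the matrix whose rows are b₁, b₂, b₃, b₄.
There are 2 pivot columns, so rank = 2.
(With 4 elements in a 3-dimensional space the rank is at most 3.)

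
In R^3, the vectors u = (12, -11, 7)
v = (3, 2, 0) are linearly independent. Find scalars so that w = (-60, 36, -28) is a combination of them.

w = -4u - 4v

Solve the system with u, v as columns and w as the right-hand side.
The system has the unique solution (a₁, a₂) = (-4, -4).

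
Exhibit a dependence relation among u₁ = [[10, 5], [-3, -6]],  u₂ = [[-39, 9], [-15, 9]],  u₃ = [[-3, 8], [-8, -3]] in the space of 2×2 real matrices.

Pass to coordinate vectors relative to the basis {E₁₁, E₁₂, E₂₁, E₂₂}.
Row-reduce the matrix with u₁, u₂, u₃ as columns; the null space gives the coefficients.
One solution (up to scaling) is (3, 1, -3).

3u₁ + u₂ - 3u₃ = 0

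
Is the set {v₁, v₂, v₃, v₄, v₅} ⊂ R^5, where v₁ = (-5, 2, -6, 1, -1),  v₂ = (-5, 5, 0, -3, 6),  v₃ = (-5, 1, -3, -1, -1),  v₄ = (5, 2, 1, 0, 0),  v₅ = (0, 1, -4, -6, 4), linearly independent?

The matrix [v₁|v₂|v₃|v₄|v₅] has determinant 3555.
A nonzero determinant means the columns are linearly independent.

linearly independent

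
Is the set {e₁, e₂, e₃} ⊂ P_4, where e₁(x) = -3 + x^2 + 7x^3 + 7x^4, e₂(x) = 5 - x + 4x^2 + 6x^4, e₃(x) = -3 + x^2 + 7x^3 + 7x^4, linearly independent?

Write each element as a coordinate vector in ℝ⁵ using {1, x, …, x^4}.
Two of the vectors are equal, giving an immediate dependence.

linearly dependent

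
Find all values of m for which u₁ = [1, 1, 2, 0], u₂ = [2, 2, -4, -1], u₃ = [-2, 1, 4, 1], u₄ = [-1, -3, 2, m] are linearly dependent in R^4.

The vectors are dependent exactly when the determinant of the matrix with rows u₁, u₂, u₃, u₄ vanishes.
Cofactor expansion gives det = 24*m - 12.
This vanishes exactly when m = 1/2.

m = 1/2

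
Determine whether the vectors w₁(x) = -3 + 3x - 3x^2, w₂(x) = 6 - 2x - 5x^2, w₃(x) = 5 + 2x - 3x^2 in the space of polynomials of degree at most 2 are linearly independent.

Take coordinates with respect to the standard basis {1, x, x^2}.
Row-reduce the matrix whose columns are w₁, w₂, w₃.
The reduction yields 3 nonzero rows, so the rank is 3.
Since rank = 3 (the number of vectors), the set is linearly independent.

linearly independent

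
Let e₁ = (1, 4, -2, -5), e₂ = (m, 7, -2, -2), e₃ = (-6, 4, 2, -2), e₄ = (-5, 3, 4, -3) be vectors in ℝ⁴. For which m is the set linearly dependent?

Dependence holds iff the 4×4 matrix [e₁ e₂ e₃ e₄] is singular.
The determinant works out to 54*m + 396.
This vanishes exactly when m = -22/3.

m = -22/3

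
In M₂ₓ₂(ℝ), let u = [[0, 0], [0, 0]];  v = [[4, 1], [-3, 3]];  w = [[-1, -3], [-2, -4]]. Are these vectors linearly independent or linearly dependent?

linearly dependent

Take coordinates with respect to the standard basis {E₁₁, E₁₂, E₂₁, E₂₂}.
One of the vectors is the zero vector, so the set is linearly dependent.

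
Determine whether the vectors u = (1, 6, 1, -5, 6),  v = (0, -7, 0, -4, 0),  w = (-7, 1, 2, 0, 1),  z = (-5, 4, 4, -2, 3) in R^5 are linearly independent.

Row-reduce the matrix whose columns are u, v, w, z.
The reduction yields 4 nonzero rows, so the rank is 4.
Since rank = 4 (the number of vectors), the set is linearly independent.

linearly independent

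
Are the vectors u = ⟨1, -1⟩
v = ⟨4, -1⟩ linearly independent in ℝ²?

The matrix [u|v] has determinant 3.
A nonzero determinant means the columns are linearly independent.

linearly independent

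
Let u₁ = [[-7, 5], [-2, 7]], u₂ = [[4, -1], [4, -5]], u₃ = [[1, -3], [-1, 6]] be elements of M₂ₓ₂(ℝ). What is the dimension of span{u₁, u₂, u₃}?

Pass to coordinate vectors with respect to the basis {E₁₁, E₁₂, E₂₁, E₂₂}.
Form the matrix with u₁, u₂, u₃ as columns and reduce.
There are 3 pivot columns, so rank = 3.

dim = 3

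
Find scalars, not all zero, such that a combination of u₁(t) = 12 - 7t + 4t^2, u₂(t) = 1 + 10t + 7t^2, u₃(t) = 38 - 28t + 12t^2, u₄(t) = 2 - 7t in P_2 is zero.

3u₁ - u₃ + u₄ = 0

Write each element as a vector in ℝ³ using {1, t, t^2}.
Write the vectors as columns of a matrix and find a nonzero vector in its null space.
A generator of the null space is (3, 0, -1, 1).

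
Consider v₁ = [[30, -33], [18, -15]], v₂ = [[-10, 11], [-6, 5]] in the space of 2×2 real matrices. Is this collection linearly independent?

linearly dependent

Write each element as a coordinate vector in ℝ⁴ using {E₁₁, E₁₂, E₂₁, E₂₂}.
Place the vectors as rows of a 2×4 matrix and reduce to echelon form.
The reduction yields 1 nonzero row, so the rank is 1.
Since rank 1 < 2, the set is linearly dependent.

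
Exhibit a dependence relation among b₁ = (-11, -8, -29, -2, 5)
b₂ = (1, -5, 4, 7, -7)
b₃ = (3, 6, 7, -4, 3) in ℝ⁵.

Row-reduce the matrix with b₁, b₂, b₃ as columns; the null space gives the coefficients.
A generator of the null space is (1, 2, 3).

b₁ + 2b₂ + 3b₃ = 0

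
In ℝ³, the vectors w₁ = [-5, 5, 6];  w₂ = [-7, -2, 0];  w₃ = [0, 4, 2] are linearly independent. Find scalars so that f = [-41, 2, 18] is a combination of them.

Solve the system with w₁, w₂, w₃ as columns and f as the right-hand side.
Back-substitution yields (a₁, a₂, a₃) = (4, 3, -3).

f = 4w₁ + 3w₂ - 3w₃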